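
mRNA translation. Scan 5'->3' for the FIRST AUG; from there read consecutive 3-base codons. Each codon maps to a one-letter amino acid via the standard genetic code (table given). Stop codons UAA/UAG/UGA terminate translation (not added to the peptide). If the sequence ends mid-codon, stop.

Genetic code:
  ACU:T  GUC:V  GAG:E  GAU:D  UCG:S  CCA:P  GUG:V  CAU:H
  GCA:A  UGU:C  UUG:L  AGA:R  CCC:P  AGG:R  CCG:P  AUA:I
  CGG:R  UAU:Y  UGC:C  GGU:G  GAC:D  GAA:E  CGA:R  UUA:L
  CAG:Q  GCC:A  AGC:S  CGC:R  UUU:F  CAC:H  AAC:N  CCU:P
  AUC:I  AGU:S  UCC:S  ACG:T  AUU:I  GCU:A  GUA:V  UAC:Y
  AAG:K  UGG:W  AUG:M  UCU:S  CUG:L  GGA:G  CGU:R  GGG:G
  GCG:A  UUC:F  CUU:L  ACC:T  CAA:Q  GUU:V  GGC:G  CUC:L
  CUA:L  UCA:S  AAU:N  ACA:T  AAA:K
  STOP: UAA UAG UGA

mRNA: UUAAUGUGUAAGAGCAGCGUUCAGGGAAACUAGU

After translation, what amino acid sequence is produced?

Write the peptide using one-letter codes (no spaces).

Answer: MCKSSVQGN

Derivation:
start AUG at pos 3
pos 3: AUG -> M; peptide=M
pos 6: UGU -> C; peptide=MC
pos 9: AAG -> K; peptide=MCK
pos 12: AGC -> S; peptide=MCKS
pos 15: AGC -> S; peptide=MCKSS
pos 18: GUU -> V; peptide=MCKSSV
pos 21: CAG -> Q; peptide=MCKSSVQ
pos 24: GGA -> G; peptide=MCKSSVQG
pos 27: AAC -> N; peptide=MCKSSVQGN
pos 30: UAG -> STOP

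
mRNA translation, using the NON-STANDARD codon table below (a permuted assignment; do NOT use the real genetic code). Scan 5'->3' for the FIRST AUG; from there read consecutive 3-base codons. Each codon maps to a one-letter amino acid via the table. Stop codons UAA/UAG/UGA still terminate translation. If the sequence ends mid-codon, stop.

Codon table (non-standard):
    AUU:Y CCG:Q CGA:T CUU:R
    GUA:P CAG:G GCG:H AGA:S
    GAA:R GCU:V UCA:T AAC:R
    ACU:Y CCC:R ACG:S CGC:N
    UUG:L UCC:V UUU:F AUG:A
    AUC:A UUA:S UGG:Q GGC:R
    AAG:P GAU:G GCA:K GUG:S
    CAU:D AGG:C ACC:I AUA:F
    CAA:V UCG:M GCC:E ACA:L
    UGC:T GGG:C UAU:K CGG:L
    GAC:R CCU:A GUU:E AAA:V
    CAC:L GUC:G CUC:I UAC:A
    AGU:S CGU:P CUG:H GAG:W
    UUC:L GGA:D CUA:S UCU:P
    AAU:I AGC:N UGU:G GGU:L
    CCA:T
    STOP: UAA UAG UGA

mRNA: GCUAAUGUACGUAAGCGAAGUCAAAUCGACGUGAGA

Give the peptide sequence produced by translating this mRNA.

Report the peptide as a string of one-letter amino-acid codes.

start AUG at pos 4
pos 4: AUG -> A; peptide=A
pos 7: UAC -> A; peptide=AA
pos 10: GUA -> P; peptide=AAP
pos 13: AGC -> N; peptide=AAPN
pos 16: GAA -> R; peptide=AAPNR
pos 19: GUC -> G; peptide=AAPNRG
pos 22: AAA -> V; peptide=AAPNRGV
pos 25: UCG -> M; peptide=AAPNRGVM
pos 28: ACG -> S; peptide=AAPNRGVMS
pos 31: UGA -> STOP

Answer: AAPNRGVMS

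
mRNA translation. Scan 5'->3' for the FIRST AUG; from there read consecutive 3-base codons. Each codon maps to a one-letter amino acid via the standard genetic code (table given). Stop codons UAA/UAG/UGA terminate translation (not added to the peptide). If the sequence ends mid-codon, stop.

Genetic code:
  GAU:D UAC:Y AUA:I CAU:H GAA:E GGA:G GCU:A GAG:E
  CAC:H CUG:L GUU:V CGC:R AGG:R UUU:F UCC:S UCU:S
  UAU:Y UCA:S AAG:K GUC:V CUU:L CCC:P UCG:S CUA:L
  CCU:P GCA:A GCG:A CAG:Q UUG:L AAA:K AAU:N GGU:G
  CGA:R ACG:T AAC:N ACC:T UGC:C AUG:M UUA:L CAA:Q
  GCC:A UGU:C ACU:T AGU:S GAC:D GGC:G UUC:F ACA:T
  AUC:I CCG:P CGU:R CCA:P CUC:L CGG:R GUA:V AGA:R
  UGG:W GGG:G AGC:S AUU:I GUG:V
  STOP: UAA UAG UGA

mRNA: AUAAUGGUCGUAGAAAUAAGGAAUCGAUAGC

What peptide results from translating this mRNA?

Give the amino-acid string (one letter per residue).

start AUG at pos 3
pos 3: AUG -> M; peptide=M
pos 6: GUC -> V; peptide=MV
pos 9: GUA -> V; peptide=MVV
pos 12: GAA -> E; peptide=MVVE
pos 15: AUA -> I; peptide=MVVEI
pos 18: AGG -> R; peptide=MVVEIR
pos 21: AAU -> N; peptide=MVVEIRN
pos 24: CGA -> R; peptide=MVVEIRNR
pos 27: UAG -> STOP

Answer: MVVEIRNR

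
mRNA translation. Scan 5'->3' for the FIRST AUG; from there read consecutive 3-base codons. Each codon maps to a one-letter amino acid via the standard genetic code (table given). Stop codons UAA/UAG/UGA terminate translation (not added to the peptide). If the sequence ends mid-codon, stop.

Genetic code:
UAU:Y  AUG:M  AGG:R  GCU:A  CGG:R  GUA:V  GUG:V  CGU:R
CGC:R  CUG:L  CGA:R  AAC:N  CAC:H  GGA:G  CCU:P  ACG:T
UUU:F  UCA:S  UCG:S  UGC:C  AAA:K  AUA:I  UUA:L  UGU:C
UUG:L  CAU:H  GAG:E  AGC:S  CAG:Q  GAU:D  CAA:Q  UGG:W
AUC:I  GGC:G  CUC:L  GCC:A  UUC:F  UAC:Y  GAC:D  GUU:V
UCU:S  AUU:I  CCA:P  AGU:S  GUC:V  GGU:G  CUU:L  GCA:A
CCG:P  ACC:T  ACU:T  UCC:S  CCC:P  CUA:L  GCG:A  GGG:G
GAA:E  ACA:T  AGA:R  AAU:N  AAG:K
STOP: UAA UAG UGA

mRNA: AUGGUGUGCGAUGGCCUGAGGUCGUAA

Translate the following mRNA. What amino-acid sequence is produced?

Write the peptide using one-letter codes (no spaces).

Answer: MVCDGLRS

Derivation:
start AUG at pos 0
pos 0: AUG -> M; peptide=M
pos 3: GUG -> V; peptide=MV
pos 6: UGC -> C; peptide=MVC
pos 9: GAU -> D; peptide=MVCD
pos 12: GGC -> G; peptide=MVCDG
pos 15: CUG -> L; peptide=MVCDGL
pos 18: AGG -> R; peptide=MVCDGLR
pos 21: UCG -> S; peptide=MVCDGLRS
pos 24: UAA -> STOP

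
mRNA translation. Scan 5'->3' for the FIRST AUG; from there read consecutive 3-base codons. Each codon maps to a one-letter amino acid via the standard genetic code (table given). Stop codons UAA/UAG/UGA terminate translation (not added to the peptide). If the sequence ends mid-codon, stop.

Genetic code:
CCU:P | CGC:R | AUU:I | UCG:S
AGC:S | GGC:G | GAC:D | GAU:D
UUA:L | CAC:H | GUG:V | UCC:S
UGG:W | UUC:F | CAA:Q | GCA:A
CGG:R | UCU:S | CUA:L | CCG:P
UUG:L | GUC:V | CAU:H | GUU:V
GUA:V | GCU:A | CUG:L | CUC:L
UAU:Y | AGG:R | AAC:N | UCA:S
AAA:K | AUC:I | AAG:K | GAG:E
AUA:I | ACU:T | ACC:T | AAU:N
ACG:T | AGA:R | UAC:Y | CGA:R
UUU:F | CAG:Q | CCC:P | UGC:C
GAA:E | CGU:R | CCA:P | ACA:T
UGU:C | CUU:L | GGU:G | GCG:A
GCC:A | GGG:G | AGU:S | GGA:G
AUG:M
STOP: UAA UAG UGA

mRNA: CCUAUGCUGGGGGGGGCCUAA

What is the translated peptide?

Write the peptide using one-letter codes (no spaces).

Answer: MLGGA

Derivation:
start AUG at pos 3
pos 3: AUG -> M; peptide=M
pos 6: CUG -> L; peptide=ML
pos 9: GGG -> G; peptide=MLG
pos 12: GGG -> G; peptide=MLGG
pos 15: GCC -> A; peptide=MLGGA
pos 18: UAA -> STOP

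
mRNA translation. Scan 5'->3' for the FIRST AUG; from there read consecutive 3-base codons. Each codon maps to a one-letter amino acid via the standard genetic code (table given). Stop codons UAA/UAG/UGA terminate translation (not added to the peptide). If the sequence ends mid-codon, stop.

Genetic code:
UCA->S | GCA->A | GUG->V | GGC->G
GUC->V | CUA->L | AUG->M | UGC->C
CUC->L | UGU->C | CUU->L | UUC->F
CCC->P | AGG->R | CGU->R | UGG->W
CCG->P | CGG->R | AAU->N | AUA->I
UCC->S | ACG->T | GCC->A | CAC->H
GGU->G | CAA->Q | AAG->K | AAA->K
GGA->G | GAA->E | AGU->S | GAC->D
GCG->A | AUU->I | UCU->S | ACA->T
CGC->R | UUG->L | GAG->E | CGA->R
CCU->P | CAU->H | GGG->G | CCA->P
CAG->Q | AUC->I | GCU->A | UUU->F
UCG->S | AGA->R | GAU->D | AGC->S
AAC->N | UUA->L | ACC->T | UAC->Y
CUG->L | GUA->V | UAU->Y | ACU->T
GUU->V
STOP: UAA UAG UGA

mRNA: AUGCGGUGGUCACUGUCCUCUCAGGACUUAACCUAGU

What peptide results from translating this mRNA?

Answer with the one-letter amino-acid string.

Answer: MRWSLSSQDLT

Derivation:
start AUG at pos 0
pos 0: AUG -> M; peptide=M
pos 3: CGG -> R; peptide=MR
pos 6: UGG -> W; peptide=MRW
pos 9: UCA -> S; peptide=MRWS
pos 12: CUG -> L; peptide=MRWSL
pos 15: UCC -> S; peptide=MRWSLS
pos 18: UCU -> S; peptide=MRWSLSS
pos 21: CAG -> Q; peptide=MRWSLSSQ
pos 24: GAC -> D; peptide=MRWSLSSQD
pos 27: UUA -> L; peptide=MRWSLSSQDL
pos 30: ACC -> T; peptide=MRWSLSSQDLT
pos 33: UAG -> STOP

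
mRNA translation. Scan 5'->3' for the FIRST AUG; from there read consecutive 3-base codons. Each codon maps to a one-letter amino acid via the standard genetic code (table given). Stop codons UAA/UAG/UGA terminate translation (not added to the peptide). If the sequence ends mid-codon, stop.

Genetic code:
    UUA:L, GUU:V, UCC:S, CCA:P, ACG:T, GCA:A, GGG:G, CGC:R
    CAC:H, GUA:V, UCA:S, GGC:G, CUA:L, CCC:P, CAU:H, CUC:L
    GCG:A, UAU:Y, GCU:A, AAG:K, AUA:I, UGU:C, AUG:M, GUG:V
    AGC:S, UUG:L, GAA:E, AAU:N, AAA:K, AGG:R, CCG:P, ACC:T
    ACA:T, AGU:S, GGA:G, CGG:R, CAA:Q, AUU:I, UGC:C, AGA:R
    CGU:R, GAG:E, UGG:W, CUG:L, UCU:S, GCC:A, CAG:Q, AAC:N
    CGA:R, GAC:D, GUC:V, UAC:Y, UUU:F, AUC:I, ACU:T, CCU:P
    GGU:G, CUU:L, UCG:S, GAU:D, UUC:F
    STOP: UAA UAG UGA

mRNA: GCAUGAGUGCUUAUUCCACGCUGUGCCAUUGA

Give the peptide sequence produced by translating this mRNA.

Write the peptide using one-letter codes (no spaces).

Answer: MSAYSTLCH

Derivation:
start AUG at pos 2
pos 2: AUG -> M; peptide=M
pos 5: AGU -> S; peptide=MS
pos 8: GCU -> A; peptide=MSA
pos 11: UAU -> Y; peptide=MSAY
pos 14: UCC -> S; peptide=MSAYS
pos 17: ACG -> T; peptide=MSAYST
pos 20: CUG -> L; peptide=MSAYSTL
pos 23: UGC -> C; peptide=MSAYSTLC
pos 26: CAU -> H; peptide=MSAYSTLCH
pos 29: UGA -> STOP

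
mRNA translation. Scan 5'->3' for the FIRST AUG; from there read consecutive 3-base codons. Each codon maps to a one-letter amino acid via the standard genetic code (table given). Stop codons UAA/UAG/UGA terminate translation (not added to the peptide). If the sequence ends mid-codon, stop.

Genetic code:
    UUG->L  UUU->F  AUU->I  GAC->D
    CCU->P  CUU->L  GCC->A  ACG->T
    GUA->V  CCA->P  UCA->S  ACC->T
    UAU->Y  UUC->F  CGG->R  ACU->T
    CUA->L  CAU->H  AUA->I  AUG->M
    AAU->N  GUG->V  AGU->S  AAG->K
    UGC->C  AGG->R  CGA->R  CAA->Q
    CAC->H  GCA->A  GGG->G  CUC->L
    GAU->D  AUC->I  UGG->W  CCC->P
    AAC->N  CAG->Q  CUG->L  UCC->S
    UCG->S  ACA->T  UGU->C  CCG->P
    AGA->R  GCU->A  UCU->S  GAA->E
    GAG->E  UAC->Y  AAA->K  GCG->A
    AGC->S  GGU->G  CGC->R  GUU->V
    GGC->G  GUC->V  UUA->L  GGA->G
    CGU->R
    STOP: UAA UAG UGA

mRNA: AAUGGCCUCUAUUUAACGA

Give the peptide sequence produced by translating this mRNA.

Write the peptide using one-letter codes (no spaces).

start AUG at pos 1
pos 1: AUG -> M; peptide=M
pos 4: GCC -> A; peptide=MA
pos 7: UCU -> S; peptide=MAS
pos 10: AUU -> I; peptide=MASI
pos 13: UAA -> STOP

Answer: MASI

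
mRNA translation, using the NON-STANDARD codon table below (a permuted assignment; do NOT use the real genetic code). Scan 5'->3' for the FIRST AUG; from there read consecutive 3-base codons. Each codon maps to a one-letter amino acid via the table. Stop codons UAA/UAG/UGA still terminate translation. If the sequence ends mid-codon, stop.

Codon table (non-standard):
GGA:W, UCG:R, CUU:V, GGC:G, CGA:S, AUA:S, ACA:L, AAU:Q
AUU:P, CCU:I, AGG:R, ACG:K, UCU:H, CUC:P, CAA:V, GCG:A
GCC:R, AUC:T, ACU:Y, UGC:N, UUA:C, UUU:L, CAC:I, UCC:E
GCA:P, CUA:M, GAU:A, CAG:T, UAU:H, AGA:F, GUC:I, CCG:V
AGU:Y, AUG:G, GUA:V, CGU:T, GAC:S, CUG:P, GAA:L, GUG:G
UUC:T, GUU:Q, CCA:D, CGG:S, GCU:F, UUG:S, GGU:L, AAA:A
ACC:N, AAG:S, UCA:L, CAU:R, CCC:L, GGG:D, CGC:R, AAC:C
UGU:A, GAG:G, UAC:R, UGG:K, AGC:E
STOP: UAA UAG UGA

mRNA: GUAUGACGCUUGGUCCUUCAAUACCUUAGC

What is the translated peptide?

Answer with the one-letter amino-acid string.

Answer: GKVLILSI

Derivation:
start AUG at pos 2
pos 2: AUG -> G; peptide=G
pos 5: ACG -> K; peptide=GK
pos 8: CUU -> V; peptide=GKV
pos 11: GGU -> L; peptide=GKVL
pos 14: CCU -> I; peptide=GKVLI
pos 17: UCA -> L; peptide=GKVLIL
pos 20: AUA -> S; peptide=GKVLILS
pos 23: CCU -> I; peptide=GKVLILSI
pos 26: UAG -> STOP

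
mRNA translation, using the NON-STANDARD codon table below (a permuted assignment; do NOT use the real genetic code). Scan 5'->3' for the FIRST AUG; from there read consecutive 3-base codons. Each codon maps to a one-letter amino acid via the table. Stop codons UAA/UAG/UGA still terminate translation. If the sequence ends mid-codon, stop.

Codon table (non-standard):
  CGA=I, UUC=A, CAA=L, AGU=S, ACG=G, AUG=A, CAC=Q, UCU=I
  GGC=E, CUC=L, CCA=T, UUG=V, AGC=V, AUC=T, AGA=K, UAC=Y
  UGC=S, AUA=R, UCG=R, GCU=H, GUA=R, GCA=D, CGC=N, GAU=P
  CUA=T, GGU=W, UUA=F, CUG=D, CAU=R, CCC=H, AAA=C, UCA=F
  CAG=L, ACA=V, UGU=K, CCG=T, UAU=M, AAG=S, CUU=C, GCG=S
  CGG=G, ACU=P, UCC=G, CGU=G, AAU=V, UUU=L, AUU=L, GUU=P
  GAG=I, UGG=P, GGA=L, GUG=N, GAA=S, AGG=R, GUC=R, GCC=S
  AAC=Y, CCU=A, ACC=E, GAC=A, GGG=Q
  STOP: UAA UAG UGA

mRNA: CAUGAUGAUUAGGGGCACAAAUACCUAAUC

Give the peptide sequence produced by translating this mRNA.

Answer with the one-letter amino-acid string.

Answer: AALREVVE

Derivation:
start AUG at pos 1
pos 1: AUG -> A; peptide=A
pos 4: AUG -> A; peptide=AA
pos 7: AUU -> L; peptide=AAL
pos 10: AGG -> R; peptide=AALR
pos 13: GGC -> E; peptide=AALRE
pos 16: ACA -> V; peptide=AALREV
pos 19: AAU -> V; peptide=AALREVV
pos 22: ACC -> E; peptide=AALREVVE
pos 25: UAA -> STOP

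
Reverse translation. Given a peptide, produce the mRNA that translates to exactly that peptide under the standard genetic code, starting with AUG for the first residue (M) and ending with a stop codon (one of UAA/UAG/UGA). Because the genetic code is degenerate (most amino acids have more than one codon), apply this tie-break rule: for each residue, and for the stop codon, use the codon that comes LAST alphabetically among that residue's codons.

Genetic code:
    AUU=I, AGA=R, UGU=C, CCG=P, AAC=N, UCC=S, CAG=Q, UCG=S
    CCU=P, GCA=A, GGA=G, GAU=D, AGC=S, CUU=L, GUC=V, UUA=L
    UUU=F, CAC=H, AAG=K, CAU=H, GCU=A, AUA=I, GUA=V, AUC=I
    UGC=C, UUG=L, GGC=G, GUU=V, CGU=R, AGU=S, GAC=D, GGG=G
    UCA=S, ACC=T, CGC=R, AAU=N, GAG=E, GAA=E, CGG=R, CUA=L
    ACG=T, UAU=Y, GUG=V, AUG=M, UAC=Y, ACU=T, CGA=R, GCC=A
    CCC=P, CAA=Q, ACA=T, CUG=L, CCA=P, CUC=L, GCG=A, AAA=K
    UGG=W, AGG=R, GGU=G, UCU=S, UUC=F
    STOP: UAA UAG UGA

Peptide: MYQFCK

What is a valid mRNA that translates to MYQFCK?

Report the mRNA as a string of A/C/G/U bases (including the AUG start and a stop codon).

residue 1: M -> AUG (start codon)
residue 2: Y codons sorted = UAC,UAU -> pick last = UAU
residue 3: Q codons sorted = CAA,CAG -> pick last = CAG
residue 4: F codons sorted = UUC,UUU -> pick last = UUU
residue 5: C codons sorted = UGC,UGU -> pick last = UGU
residue 6: K codons sorted = AAA,AAG -> pick last = AAG
terminator: stop codons sorted = UAA,UAG,UGA -> pick last = UGA

Answer: mRNA: AUGUAUCAGUUUUGUAAGUGA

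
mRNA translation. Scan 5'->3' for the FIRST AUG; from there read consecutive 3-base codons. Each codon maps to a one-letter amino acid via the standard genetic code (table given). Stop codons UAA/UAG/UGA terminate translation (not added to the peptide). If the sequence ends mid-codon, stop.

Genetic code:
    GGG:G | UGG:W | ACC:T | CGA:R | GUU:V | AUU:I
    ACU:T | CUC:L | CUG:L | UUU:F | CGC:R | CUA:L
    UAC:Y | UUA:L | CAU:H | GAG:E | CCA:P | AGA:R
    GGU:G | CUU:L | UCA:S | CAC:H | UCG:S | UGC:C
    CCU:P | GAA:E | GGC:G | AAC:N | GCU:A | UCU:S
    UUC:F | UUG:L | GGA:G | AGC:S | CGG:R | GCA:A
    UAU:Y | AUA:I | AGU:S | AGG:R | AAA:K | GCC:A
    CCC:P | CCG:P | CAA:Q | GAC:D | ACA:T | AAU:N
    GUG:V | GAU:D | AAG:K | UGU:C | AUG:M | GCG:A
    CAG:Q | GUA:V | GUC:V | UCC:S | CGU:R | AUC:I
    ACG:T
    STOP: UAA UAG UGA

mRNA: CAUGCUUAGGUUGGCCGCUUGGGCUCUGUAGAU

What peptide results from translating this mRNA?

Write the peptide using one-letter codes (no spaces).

start AUG at pos 1
pos 1: AUG -> M; peptide=M
pos 4: CUU -> L; peptide=ML
pos 7: AGG -> R; peptide=MLR
pos 10: UUG -> L; peptide=MLRL
pos 13: GCC -> A; peptide=MLRLA
pos 16: GCU -> A; peptide=MLRLAA
pos 19: UGG -> W; peptide=MLRLAAW
pos 22: GCU -> A; peptide=MLRLAAWA
pos 25: CUG -> L; peptide=MLRLAAWAL
pos 28: UAG -> STOP

Answer: MLRLAAWAL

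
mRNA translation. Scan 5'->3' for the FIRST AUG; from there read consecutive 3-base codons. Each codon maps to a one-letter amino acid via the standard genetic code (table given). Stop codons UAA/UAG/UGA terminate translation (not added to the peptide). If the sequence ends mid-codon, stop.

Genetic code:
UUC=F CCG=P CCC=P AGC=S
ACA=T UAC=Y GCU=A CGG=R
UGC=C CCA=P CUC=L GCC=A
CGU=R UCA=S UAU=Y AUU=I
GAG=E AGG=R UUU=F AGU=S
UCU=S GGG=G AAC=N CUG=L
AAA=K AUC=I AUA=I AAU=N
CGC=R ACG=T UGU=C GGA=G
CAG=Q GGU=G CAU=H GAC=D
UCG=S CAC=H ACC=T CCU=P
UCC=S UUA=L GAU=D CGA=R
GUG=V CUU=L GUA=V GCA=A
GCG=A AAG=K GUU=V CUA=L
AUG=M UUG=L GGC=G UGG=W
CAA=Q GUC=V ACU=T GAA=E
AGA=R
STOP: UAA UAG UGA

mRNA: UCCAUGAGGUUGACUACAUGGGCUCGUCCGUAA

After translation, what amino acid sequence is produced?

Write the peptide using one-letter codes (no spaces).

Answer: MRLTTWARP

Derivation:
start AUG at pos 3
pos 3: AUG -> M; peptide=M
pos 6: AGG -> R; peptide=MR
pos 9: UUG -> L; peptide=MRL
pos 12: ACU -> T; peptide=MRLT
pos 15: ACA -> T; peptide=MRLTT
pos 18: UGG -> W; peptide=MRLTTW
pos 21: GCU -> A; peptide=MRLTTWA
pos 24: CGU -> R; peptide=MRLTTWAR
pos 27: CCG -> P; peptide=MRLTTWARP
pos 30: UAA -> STOP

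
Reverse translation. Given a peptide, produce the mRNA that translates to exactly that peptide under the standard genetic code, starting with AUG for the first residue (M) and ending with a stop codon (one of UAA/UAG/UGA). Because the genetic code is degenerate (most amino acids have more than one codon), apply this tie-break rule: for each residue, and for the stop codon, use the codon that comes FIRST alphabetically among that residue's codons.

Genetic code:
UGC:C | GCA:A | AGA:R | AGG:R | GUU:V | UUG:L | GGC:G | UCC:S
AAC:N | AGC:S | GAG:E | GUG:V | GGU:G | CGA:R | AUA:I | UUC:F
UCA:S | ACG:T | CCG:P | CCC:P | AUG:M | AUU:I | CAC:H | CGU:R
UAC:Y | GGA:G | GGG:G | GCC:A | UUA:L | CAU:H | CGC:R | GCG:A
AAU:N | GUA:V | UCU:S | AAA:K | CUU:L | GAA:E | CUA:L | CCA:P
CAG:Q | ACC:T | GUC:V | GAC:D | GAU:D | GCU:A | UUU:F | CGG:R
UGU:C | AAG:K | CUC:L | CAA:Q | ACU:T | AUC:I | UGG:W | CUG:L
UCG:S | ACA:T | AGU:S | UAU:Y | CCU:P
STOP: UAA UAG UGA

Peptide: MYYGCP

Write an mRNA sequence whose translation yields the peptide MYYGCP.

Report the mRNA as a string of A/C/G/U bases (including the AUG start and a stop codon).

residue 1: M -> AUG (start codon)
residue 2: Y codons sorted = UAC,UAU -> pick first = UAC
residue 3: Y codons sorted = UAC,UAU -> pick first = UAC
residue 4: G codons sorted = GGA,GGC,GGG,GGU -> pick first = GGA
residue 5: C codons sorted = UGC,UGU -> pick first = UGC
residue 6: P codons sorted = CCA,CCC,CCG,CCU -> pick first = CCA
terminator: stop codons sorted = UAA,UAG,UGA -> pick first = UAA

Answer: mRNA: AUGUACUACGGAUGCCCAUAA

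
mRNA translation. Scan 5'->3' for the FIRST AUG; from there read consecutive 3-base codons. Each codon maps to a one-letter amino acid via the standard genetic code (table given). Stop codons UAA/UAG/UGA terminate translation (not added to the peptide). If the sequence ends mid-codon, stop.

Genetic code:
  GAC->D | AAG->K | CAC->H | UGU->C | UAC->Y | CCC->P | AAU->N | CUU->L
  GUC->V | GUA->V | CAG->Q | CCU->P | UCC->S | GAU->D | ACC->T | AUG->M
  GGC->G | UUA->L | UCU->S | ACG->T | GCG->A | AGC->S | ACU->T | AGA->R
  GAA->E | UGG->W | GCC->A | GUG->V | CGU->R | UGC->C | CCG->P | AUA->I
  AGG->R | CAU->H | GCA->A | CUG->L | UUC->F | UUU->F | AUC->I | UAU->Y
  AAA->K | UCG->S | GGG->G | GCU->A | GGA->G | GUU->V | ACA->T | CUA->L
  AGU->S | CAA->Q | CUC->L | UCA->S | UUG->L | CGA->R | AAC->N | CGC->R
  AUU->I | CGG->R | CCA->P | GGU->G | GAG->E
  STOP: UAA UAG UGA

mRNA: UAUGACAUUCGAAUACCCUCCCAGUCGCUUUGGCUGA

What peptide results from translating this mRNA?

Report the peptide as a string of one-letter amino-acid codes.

Answer: MTFEYPPSRFG

Derivation:
start AUG at pos 1
pos 1: AUG -> M; peptide=M
pos 4: ACA -> T; peptide=MT
pos 7: UUC -> F; peptide=MTF
pos 10: GAA -> E; peptide=MTFE
pos 13: UAC -> Y; peptide=MTFEY
pos 16: CCU -> P; peptide=MTFEYP
pos 19: CCC -> P; peptide=MTFEYPP
pos 22: AGU -> S; peptide=MTFEYPPS
pos 25: CGC -> R; peptide=MTFEYPPSR
pos 28: UUU -> F; peptide=MTFEYPPSRF
pos 31: GGC -> G; peptide=MTFEYPPSRFG
pos 34: UGA -> STOP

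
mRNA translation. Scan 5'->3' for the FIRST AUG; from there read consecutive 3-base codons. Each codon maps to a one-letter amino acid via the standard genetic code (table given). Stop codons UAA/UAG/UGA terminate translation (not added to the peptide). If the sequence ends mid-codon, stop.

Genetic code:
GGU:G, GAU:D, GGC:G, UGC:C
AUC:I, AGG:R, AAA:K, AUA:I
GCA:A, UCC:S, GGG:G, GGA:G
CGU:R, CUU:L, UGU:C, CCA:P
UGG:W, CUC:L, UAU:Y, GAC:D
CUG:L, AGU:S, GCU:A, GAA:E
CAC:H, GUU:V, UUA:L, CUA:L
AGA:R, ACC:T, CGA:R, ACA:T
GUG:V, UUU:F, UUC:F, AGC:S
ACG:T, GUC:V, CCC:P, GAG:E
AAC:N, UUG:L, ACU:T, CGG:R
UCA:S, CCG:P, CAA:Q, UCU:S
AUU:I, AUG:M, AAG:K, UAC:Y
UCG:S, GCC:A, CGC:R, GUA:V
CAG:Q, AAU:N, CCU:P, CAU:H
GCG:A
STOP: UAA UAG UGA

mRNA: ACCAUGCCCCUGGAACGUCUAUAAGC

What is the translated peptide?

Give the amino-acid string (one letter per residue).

Answer: MPLERL

Derivation:
start AUG at pos 3
pos 3: AUG -> M; peptide=M
pos 6: CCC -> P; peptide=MP
pos 9: CUG -> L; peptide=MPL
pos 12: GAA -> E; peptide=MPLE
pos 15: CGU -> R; peptide=MPLER
pos 18: CUA -> L; peptide=MPLERL
pos 21: UAA -> STOP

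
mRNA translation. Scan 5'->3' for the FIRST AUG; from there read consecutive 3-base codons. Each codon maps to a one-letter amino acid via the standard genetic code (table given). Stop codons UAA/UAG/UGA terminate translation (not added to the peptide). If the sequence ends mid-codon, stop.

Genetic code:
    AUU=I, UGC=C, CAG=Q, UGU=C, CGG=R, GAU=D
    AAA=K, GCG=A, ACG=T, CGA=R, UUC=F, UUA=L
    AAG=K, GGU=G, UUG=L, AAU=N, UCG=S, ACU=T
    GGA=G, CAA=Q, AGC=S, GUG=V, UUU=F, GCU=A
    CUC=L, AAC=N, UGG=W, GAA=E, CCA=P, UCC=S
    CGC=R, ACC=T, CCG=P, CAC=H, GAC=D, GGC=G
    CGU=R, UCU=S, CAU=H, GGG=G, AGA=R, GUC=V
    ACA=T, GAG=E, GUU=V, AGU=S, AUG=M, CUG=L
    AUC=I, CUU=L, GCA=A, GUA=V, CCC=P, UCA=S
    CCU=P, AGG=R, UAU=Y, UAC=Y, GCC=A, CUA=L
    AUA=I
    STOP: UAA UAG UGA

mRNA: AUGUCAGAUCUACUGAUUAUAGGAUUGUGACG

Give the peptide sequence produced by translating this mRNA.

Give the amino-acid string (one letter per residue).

start AUG at pos 0
pos 0: AUG -> M; peptide=M
pos 3: UCA -> S; peptide=MS
pos 6: GAU -> D; peptide=MSD
pos 9: CUA -> L; peptide=MSDL
pos 12: CUG -> L; peptide=MSDLL
pos 15: AUU -> I; peptide=MSDLLI
pos 18: AUA -> I; peptide=MSDLLII
pos 21: GGA -> G; peptide=MSDLLIIG
pos 24: UUG -> L; peptide=MSDLLIIGL
pos 27: UGA -> STOP

Answer: MSDLLIIGL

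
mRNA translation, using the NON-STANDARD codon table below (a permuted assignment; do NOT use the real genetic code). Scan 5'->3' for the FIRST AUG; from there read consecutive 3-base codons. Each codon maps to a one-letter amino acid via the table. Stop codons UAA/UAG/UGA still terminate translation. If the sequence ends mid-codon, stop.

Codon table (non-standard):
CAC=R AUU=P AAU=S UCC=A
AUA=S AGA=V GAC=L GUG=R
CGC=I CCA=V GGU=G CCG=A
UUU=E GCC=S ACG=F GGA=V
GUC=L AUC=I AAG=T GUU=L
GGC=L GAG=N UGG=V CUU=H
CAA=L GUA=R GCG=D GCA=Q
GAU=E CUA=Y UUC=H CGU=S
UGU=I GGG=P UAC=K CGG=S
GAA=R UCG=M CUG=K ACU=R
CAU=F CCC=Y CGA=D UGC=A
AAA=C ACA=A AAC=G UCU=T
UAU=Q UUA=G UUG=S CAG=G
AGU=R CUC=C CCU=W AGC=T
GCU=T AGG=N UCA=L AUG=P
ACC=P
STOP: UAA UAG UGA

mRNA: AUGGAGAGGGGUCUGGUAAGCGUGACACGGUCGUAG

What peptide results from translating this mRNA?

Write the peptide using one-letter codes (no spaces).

start AUG at pos 0
pos 0: AUG -> P; peptide=P
pos 3: GAG -> N; peptide=PN
pos 6: AGG -> N; peptide=PNN
pos 9: GGU -> G; peptide=PNNG
pos 12: CUG -> K; peptide=PNNGK
pos 15: GUA -> R; peptide=PNNGKR
pos 18: AGC -> T; peptide=PNNGKRT
pos 21: GUG -> R; peptide=PNNGKRTR
pos 24: ACA -> A; peptide=PNNGKRTRA
pos 27: CGG -> S; peptide=PNNGKRTRAS
pos 30: UCG -> M; peptide=PNNGKRTRASM
pos 33: UAG -> STOP

Answer: PNNGKRTRASM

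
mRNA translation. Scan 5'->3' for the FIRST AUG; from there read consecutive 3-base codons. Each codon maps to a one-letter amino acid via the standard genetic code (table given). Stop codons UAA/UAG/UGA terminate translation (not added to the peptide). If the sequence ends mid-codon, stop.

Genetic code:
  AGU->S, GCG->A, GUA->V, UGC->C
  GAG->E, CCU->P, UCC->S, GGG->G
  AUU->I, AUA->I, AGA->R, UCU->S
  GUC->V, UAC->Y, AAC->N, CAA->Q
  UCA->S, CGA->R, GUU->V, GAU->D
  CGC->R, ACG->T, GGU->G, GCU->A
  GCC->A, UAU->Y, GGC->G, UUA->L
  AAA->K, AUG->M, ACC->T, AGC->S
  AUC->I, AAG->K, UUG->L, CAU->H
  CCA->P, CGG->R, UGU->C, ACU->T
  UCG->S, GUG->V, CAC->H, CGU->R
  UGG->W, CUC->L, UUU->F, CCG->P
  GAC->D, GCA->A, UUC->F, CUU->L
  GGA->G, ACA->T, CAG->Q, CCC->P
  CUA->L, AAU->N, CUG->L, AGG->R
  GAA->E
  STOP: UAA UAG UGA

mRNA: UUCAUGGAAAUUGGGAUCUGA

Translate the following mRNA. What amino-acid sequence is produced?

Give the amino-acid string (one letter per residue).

Answer: MEIGI

Derivation:
start AUG at pos 3
pos 3: AUG -> M; peptide=M
pos 6: GAA -> E; peptide=ME
pos 9: AUU -> I; peptide=MEI
pos 12: GGG -> G; peptide=MEIG
pos 15: AUC -> I; peptide=MEIGI
pos 18: UGA -> STOP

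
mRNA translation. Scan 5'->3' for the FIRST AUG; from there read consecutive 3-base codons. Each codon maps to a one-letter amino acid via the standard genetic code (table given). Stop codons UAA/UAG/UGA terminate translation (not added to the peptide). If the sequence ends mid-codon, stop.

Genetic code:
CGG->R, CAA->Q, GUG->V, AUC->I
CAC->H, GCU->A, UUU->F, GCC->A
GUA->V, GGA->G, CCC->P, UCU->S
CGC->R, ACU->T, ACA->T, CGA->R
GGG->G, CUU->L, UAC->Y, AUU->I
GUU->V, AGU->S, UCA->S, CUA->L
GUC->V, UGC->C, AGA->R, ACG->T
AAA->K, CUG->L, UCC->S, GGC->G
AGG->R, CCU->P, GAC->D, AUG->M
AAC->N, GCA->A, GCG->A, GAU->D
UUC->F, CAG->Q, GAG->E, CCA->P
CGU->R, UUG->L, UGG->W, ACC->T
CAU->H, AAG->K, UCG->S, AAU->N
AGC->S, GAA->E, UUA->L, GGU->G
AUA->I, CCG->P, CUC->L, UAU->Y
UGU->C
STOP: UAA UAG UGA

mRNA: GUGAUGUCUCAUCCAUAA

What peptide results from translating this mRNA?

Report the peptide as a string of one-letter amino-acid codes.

start AUG at pos 3
pos 3: AUG -> M; peptide=M
pos 6: UCU -> S; peptide=MS
pos 9: CAU -> H; peptide=MSH
pos 12: CCA -> P; peptide=MSHP
pos 15: UAA -> STOP

Answer: MSHP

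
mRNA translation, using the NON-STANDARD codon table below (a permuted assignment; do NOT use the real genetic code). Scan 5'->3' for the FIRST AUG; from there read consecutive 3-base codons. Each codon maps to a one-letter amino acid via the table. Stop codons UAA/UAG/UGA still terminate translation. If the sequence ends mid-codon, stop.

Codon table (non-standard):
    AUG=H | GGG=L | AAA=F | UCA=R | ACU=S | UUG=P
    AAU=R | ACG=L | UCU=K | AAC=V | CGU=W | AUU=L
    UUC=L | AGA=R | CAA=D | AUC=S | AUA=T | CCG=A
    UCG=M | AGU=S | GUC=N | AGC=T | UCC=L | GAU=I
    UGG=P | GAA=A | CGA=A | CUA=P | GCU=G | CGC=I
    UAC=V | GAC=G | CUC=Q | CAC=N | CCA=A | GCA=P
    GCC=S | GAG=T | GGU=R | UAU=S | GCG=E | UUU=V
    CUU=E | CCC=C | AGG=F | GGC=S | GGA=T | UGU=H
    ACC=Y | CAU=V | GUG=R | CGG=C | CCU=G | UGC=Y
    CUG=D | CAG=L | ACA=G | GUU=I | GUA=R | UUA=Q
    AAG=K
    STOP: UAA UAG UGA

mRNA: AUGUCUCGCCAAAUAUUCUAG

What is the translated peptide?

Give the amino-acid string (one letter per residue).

start AUG at pos 0
pos 0: AUG -> H; peptide=H
pos 3: UCU -> K; peptide=HK
pos 6: CGC -> I; peptide=HKI
pos 9: CAA -> D; peptide=HKID
pos 12: AUA -> T; peptide=HKIDT
pos 15: UUC -> L; peptide=HKIDTL
pos 18: UAG -> STOP

Answer: HKIDTL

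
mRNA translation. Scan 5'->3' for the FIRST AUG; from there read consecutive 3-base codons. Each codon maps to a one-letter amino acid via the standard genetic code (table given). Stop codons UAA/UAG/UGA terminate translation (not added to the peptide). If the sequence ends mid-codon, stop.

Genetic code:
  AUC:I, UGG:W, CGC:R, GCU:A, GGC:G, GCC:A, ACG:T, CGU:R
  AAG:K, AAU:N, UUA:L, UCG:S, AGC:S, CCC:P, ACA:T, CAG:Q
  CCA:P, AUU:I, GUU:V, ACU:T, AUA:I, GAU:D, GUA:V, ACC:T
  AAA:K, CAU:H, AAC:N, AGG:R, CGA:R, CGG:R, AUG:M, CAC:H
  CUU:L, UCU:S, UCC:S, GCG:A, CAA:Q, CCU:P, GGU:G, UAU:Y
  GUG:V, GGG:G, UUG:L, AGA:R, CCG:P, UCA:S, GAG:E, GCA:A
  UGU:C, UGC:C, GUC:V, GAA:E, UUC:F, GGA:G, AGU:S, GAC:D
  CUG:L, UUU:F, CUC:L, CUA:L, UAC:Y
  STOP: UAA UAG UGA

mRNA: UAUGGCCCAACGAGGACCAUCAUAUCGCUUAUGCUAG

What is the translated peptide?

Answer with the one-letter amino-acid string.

start AUG at pos 1
pos 1: AUG -> M; peptide=M
pos 4: GCC -> A; peptide=MA
pos 7: CAA -> Q; peptide=MAQ
pos 10: CGA -> R; peptide=MAQR
pos 13: GGA -> G; peptide=MAQRG
pos 16: CCA -> P; peptide=MAQRGP
pos 19: UCA -> S; peptide=MAQRGPS
pos 22: UAU -> Y; peptide=MAQRGPSY
pos 25: CGC -> R; peptide=MAQRGPSYR
pos 28: UUA -> L; peptide=MAQRGPSYRL
pos 31: UGC -> C; peptide=MAQRGPSYRLC
pos 34: UAG -> STOP

Answer: MAQRGPSYRLC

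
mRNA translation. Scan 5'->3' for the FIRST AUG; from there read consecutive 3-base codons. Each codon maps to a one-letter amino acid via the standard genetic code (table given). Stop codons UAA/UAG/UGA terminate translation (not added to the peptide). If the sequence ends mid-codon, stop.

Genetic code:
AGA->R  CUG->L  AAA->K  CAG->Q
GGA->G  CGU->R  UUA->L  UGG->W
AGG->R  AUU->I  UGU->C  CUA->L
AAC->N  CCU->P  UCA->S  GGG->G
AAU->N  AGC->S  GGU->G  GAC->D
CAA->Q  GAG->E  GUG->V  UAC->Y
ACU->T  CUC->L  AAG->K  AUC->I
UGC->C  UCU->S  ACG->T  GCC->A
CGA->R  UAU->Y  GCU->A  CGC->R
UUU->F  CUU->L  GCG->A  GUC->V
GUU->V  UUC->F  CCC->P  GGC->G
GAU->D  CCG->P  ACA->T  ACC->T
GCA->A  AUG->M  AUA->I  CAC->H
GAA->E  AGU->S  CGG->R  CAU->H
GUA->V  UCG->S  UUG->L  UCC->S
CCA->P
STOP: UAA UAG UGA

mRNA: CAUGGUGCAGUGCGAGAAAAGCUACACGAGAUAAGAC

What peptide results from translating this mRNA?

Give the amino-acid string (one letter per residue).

start AUG at pos 1
pos 1: AUG -> M; peptide=M
pos 4: GUG -> V; peptide=MV
pos 7: CAG -> Q; peptide=MVQ
pos 10: UGC -> C; peptide=MVQC
pos 13: GAG -> E; peptide=MVQCE
pos 16: AAA -> K; peptide=MVQCEK
pos 19: AGC -> S; peptide=MVQCEKS
pos 22: UAC -> Y; peptide=MVQCEKSY
pos 25: ACG -> T; peptide=MVQCEKSYT
pos 28: AGA -> R; peptide=MVQCEKSYTR
pos 31: UAA -> STOP

Answer: MVQCEKSYTR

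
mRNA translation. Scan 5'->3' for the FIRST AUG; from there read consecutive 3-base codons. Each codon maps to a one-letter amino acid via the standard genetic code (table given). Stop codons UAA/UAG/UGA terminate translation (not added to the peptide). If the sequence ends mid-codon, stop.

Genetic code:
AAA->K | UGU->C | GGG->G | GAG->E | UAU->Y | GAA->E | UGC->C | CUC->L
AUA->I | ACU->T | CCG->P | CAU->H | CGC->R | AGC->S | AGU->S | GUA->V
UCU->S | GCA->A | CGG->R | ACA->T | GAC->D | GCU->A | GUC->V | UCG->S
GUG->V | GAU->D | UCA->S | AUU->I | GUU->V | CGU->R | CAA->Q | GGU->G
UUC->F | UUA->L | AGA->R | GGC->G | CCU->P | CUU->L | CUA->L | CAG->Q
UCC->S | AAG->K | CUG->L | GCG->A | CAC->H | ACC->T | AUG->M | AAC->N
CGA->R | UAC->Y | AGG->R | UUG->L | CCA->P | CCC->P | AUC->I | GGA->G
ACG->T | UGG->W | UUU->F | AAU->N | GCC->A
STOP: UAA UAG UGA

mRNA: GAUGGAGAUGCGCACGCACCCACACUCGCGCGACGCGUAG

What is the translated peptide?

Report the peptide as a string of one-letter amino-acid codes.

start AUG at pos 1
pos 1: AUG -> M; peptide=M
pos 4: GAG -> E; peptide=ME
pos 7: AUG -> M; peptide=MEM
pos 10: CGC -> R; peptide=MEMR
pos 13: ACG -> T; peptide=MEMRT
pos 16: CAC -> H; peptide=MEMRTH
pos 19: CCA -> P; peptide=MEMRTHP
pos 22: CAC -> H; peptide=MEMRTHPH
pos 25: UCG -> S; peptide=MEMRTHPHS
pos 28: CGC -> R; peptide=MEMRTHPHSR
pos 31: GAC -> D; peptide=MEMRTHPHSRD
pos 34: GCG -> A; peptide=MEMRTHPHSRDA
pos 37: UAG -> STOP

Answer: MEMRTHPHSRDA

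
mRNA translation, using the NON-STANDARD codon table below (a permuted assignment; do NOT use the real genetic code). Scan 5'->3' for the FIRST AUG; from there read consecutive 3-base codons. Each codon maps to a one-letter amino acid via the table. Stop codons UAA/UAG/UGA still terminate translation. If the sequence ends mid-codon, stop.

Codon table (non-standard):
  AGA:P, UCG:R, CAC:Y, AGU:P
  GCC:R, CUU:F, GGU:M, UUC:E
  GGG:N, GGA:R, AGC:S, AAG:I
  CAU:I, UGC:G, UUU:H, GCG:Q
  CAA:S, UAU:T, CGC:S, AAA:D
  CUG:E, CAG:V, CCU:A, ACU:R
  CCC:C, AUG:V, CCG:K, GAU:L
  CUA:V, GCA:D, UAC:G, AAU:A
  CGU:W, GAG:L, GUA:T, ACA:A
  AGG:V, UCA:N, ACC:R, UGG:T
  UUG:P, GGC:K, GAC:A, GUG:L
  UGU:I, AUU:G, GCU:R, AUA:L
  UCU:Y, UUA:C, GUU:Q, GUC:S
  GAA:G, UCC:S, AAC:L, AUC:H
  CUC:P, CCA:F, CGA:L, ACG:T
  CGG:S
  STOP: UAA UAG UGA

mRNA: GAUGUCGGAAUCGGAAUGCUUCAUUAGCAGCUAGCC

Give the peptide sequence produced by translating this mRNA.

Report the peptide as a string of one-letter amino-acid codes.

start AUG at pos 1
pos 1: AUG -> V; peptide=V
pos 4: UCG -> R; peptide=VR
pos 7: GAA -> G; peptide=VRG
pos 10: UCG -> R; peptide=VRGR
pos 13: GAA -> G; peptide=VRGRG
pos 16: UGC -> G; peptide=VRGRGG
pos 19: UUC -> E; peptide=VRGRGGE
pos 22: AUU -> G; peptide=VRGRGGEG
pos 25: AGC -> S; peptide=VRGRGGEGS
pos 28: AGC -> S; peptide=VRGRGGEGSS
pos 31: UAG -> STOP

Answer: VRGRGGEGSS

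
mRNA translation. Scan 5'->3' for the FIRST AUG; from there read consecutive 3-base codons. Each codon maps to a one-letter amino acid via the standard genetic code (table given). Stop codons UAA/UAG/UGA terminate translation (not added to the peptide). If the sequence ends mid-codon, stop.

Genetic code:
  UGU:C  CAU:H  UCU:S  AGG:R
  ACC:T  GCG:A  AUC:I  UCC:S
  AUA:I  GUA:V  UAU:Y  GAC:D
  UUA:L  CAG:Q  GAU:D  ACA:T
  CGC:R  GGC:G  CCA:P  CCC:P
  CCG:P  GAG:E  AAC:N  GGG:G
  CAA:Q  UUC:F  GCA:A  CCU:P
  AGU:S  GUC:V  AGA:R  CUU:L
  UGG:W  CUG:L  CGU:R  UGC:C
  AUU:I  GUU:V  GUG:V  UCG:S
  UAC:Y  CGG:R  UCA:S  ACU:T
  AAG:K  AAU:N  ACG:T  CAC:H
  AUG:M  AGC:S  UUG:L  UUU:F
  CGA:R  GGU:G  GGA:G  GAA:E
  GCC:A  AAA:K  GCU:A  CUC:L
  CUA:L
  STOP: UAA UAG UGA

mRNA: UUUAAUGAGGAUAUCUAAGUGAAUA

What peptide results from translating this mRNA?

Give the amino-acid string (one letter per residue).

Answer: MRISK

Derivation:
start AUG at pos 4
pos 4: AUG -> M; peptide=M
pos 7: AGG -> R; peptide=MR
pos 10: AUA -> I; peptide=MRI
pos 13: UCU -> S; peptide=MRIS
pos 16: AAG -> K; peptide=MRISK
pos 19: UGA -> STOP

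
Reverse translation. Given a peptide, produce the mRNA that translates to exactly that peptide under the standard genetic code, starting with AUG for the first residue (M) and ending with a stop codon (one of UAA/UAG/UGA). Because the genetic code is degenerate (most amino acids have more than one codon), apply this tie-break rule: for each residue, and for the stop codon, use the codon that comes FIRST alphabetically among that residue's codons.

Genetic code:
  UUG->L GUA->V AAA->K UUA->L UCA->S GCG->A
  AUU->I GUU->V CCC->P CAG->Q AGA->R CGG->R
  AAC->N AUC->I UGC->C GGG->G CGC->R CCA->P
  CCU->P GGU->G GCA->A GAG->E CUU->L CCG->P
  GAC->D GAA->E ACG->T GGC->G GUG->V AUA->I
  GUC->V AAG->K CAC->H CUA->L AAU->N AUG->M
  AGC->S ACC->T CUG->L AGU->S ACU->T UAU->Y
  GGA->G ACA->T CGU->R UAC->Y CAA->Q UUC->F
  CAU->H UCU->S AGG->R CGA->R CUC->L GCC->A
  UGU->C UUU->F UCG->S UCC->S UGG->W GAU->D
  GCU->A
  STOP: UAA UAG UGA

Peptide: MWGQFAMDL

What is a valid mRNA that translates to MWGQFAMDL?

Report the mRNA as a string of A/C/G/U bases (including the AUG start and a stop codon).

residue 1: M -> AUG (start codon)
residue 2: W -> UGG (only codon)
residue 3: G codons sorted = GGA,GGC,GGG,GGU -> pick first = GGA
residue 4: Q codons sorted = CAA,CAG -> pick first = CAA
residue 5: F codons sorted = UUC,UUU -> pick first = UUC
residue 6: A codons sorted = GCA,GCC,GCG,GCU -> pick first = GCA
residue 7: M -> AUG (only codon)
residue 8: D codons sorted = GAC,GAU -> pick first = GAC
residue 9: L codons sorted = CUA,CUC,CUG,CUU,UUA,UUG -> pick first = CUA
terminator: stop codons sorted = UAA,UAG,UGA -> pick first = UAA

Answer: mRNA: AUGUGGGGACAAUUCGCAAUGGACCUAUAA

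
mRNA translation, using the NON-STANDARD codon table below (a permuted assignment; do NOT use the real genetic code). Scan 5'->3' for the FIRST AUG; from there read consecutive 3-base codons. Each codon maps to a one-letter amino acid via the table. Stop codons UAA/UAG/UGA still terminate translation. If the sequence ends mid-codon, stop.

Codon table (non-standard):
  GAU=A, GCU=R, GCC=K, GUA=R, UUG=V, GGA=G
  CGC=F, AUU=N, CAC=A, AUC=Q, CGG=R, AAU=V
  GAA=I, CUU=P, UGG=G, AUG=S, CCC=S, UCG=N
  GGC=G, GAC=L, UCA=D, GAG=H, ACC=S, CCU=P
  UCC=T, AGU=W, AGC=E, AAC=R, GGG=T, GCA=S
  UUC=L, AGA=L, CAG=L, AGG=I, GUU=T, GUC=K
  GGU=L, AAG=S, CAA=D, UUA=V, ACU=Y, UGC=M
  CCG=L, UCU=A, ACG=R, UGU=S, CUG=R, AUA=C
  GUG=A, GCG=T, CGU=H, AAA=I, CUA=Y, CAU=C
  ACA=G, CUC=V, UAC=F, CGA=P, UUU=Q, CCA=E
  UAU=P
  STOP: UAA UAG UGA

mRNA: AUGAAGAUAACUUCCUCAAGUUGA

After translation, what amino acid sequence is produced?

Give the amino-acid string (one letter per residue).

start AUG at pos 0
pos 0: AUG -> S; peptide=S
pos 3: AAG -> S; peptide=SS
pos 6: AUA -> C; peptide=SSC
pos 9: ACU -> Y; peptide=SSCY
pos 12: UCC -> T; peptide=SSCYT
pos 15: UCA -> D; peptide=SSCYTD
pos 18: AGU -> W; peptide=SSCYTDW
pos 21: UGA -> STOP

Answer: SSCYTDW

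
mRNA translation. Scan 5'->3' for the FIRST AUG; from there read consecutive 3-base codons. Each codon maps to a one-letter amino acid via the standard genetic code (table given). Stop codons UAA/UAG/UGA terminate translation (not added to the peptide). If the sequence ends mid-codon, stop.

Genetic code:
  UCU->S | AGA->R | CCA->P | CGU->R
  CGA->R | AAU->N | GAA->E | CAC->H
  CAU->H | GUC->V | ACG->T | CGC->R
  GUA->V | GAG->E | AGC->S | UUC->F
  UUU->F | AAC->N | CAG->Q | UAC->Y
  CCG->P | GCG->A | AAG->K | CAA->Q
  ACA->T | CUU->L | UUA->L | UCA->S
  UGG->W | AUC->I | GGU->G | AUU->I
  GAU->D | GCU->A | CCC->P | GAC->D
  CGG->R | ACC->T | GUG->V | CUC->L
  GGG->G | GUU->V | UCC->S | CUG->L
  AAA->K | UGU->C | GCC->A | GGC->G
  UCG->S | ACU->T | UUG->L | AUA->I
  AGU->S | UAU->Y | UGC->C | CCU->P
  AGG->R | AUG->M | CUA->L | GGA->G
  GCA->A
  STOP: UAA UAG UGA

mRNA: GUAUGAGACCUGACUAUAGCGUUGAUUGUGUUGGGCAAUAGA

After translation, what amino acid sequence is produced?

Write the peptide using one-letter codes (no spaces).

start AUG at pos 2
pos 2: AUG -> M; peptide=M
pos 5: AGA -> R; peptide=MR
pos 8: CCU -> P; peptide=MRP
pos 11: GAC -> D; peptide=MRPD
pos 14: UAU -> Y; peptide=MRPDY
pos 17: AGC -> S; peptide=MRPDYS
pos 20: GUU -> V; peptide=MRPDYSV
pos 23: GAU -> D; peptide=MRPDYSVD
pos 26: UGU -> C; peptide=MRPDYSVDC
pos 29: GUU -> V; peptide=MRPDYSVDCV
pos 32: GGG -> G; peptide=MRPDYSVDCVG
pos 35: CAA -> Q; peptide=MRPDYSVDCVGQ
pos 38: UAG -> STOP

Answer: MRPDYSVDCVGQ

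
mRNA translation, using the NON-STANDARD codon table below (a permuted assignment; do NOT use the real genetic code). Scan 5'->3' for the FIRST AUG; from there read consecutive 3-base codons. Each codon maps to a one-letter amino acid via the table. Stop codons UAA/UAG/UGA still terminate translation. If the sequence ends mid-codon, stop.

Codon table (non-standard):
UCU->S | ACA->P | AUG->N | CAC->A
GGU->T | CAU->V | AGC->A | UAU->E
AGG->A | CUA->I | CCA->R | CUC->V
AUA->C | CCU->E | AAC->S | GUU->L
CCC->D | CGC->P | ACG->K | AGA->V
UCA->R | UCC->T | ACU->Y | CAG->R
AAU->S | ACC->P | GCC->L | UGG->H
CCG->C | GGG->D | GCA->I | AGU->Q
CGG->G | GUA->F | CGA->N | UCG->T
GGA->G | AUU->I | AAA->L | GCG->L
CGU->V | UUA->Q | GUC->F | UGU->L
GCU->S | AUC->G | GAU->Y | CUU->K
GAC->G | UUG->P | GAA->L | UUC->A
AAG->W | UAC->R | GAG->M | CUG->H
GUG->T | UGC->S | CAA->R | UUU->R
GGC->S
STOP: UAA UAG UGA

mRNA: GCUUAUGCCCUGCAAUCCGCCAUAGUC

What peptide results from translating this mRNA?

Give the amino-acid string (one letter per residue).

Answer: NDSSCR

Derivation:
start AUG at pos 4
pos 4: AUG -> N; peptide=N
pos 7: CCC -> D; peptide=ND
pos 10: UGC -> S; peptide=NDS
pos 13: AAU -> S; peptide=NDSS
pos 16: CCG -> C; peptide=NDSSC
pos 19: CCA -> R; peptide=NDSSCR
pos 22: UAG -> STOP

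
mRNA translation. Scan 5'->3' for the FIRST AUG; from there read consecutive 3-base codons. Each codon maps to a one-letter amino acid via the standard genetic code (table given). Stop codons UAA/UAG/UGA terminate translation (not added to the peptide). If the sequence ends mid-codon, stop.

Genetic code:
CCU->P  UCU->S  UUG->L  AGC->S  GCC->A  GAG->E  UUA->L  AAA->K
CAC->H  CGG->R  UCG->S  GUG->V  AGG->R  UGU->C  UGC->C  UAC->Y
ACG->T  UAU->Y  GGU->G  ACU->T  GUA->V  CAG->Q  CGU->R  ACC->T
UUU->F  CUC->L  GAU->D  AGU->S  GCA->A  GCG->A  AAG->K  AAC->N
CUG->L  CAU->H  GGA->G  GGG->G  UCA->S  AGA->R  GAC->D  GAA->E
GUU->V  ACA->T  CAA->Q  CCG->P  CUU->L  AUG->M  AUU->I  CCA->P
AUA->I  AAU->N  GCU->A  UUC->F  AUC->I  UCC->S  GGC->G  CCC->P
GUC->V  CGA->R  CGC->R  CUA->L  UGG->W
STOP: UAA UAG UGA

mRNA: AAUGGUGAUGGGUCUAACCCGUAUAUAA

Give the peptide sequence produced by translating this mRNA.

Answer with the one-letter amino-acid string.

Answer: MVMGLTRI

Derivation:
start AUG at pos 1
pos 1: AUG -> M; peptide=M
pos 4: GUG -> V; peptide=MV
pos 7: AUG -> M; peptide=MVM
pos 10: GGU -> G; peptide=MVMG
pos 13: CUA -> L; peptide=MVMGL
pos 16: ACC -> T; peptide=MVMGLT
pos 19: CGU -> R; peptide=MVMGLTR
pos 22: AUA -> I; peptide=MVMGLTRI
pos 25: UAA -> STOP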